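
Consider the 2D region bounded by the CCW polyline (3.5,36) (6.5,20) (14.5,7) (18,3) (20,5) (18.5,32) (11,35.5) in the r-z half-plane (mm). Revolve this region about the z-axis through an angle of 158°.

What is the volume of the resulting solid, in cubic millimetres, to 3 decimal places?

Volume = 11808.819 mm³

Profile (r,z), 7 vertices: (3.5,36) (6.5,20) (14.5,7) (18,3) (20,5) (18.5,32) (11,35.5)
edge 0: (3.5,36)→(6.5,20)  cross = 3.5·20 − 6.5·36 = -164.0000; (r_i+r_j)·cross = 10·-164.0000 = -1640.0000
edge 1: (6.5,20)→(14.5,7)  cross = 6.5·7 − 14.5·20 = -244.5000; (r_i+r_j)·cross = 21·-244.5000 = -5134.5000
edge 2: (14.5,7)→(18,3)  cross = 14.5·3 − 18·7 = -82.5000; (r_i+r_j)·cross = 32.5·-82.5000 = -2681.2500
edge 3: (18,3)→(20,5)  cross = 18·5 − 20·3 = 30.0000; (r_i+r_j)·cross = 38·30.0000 = 1140.0000
edge 4: (20,5)→(18.5,32)  cross = 20·32 − 18.5·5 = 547.5000; (r_i+r_j)·cross = 38.5·547.5000 = 21078.7500
edge 5: (18.5,32)→(11,35.5)  cross = 18.5·35.5 − 11·32 = 304.7500; (r_i+r_j)·cross = 29.5·304.7500 = 8990.1250
edge 6: (11,35.5)→(3.5,36)  cross = 11·36 − 3.5·35.5 = 271.7500; (r_i+r_j)·cross = 14.5·271.7500 = 3940.3750
Σcross = 663.0000 → A = |Σcross|/2 = 331.5000 mm²
Σ(r_i+r_j)·cross = 25693.5000 → first moment M = |Σ|/6 = 4282.2500
R_c = M/A = 4282.2500/331.5000 = 12.9178 mm
θ = 158° = 2.757620 rad
V = θ·R_c·A = 2.757620·12.9178·331.5000 = 11808.819 mm³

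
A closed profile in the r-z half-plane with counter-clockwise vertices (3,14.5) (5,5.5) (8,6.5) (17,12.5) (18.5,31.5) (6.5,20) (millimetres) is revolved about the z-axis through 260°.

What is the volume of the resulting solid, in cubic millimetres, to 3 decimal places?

Volume = 10888.964 mm³

Profile (r,z), 6 vertices: (3,14.5) (5,5.5) (8,6.5) (17,12.5) (18.5,31.5) (6.5,20)
edge 0: (3,14.5)→(5,5.5)  cross = 3·5.5 − 5·14.5 = -56.0000; (r_i+r_j)·cross = 8·-56.0000 = -448.0000
edge 1: (5,5.5)→(8,6.5)  cross = 5·6.5 − 8·5.5 = -11.5000; (r_i+r_j)·cross = 13·-11.5000 = -149.5000
edge 2: (8,6.5)→(17,12.5)  cross = 8·12.5 − 17·6.5 = -10.5000; (r_i+r_j)·cross = 25·-10.5000 = -262.5000
edge 3: (17,12.5)→(18.5,31.5)  cross = 17·31.5 − 18.5·12.5 = 304.2500; (r_i+r_j)·cross = 35.5·304.2500 = 10800.8750
edge 4: (18.5,31.5)→(6.5,20)  cross = 18.5·20 − 6.5·31.5 = 165.2500; (r_i+r_j)·cross = 25·165.2500 = 4131.2500
edge 5: (6.5,20)→(3,14.5)  cross = 6.5·14.5 − 3·20 = 34.2500; (r_i+r_j)·cross = 9.5·34.2500 = 325.3750
Σcross = 425.7500 → A = |Σcross|/2 = 212.8750 mm²
Σ(r_i+r_j)·cross = 14397.5000 → first moment M = |Σ|/6 = 2399.5833
R_c = M/A = 2399.5833/212.8750 = 11.2723 mm
θ = 260° = 4.537856 rad
V = θ·R_c·A = 4.537856·11.2723·212.8750 = 10888.964 mm³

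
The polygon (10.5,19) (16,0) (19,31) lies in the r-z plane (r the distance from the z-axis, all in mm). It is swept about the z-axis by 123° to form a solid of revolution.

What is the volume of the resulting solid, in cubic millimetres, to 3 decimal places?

Volume = 3703.600 mm³

Profile (r,z), 3 vertices: (10.5,19) (16,0) (19,31)
edge 0: (10.5,19)→(16,0)  cross = 10.5·0 − 16·19 = -304.0000; (r_i+r_j)·cross = 26.5·-304.0000 = -8056.0000
edge 1: (16,0)→(19,31)  cross = 16·31 − 19·0 = 496.0000; (r_i+r_j)·cross = 35·496.0000 = 17360.0000
edge 2: (19,31)→(10.5,19)  cross = 19·19 − 10.5·31 = 35.5000; (r_i+r_j)·cross = 29.5·35.5000 = 1047.2500
Σcross = 227.5000 → A = |Σcross|/2 = 113.7500 mm²
Σ(r_i+r_j)·cross = 10351.2500 → first moment M = |Σ|/6 = 1725.2083
R_c = M/A = 1725.2083/113.7500 = 15.1667 mm
θ = 123° = 2.146755 rad
V = θ·R_c·A = 2.146755·15.1667·113.7500 = 3703.600 mm³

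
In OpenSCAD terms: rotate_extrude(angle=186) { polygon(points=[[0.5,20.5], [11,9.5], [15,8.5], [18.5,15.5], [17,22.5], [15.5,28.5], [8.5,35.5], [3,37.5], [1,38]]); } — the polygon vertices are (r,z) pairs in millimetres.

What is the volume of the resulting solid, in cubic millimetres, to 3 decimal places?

Profile (r,z), 9 vertices: (0.5,20.5) (11,9.5) (15,8.5) (18.5,15.5) (17,22.5) (15.5,28.5) (8.5,35.5) (3,37.5) (1,38)
edge 0: (0.5,20.5)→(11,9.5)  cross = 0.5·9.5 − 11·20.5 = -220.7500; (r_i+r_j)·cross = 11.5·-220.7500 = -2538.6250
edge 1: (11,9.5)→(15,8.5)  cross = 11·8.5 − 15·9.5 = -49.0000; (r_i+r_j)·cross = 26·-49.0000 = -1274.0000
edge 2: (15,8.5)→(18.5,15.5)  cross = 15·15.5 − 18.5·8.5 = 75.2500; (r_i+r_j)·cross = 33.5·75.2500 = 2520.8750
edge 3: (18.5,15.5)→(17,22.5)  cross = 18.5·22.5 − 17·15.5 = 152.7500; (r_i+r_j)·cross = 35.5·152.7500 = 5422.6250
edge 4: (17,22.5)→(15.5,28.5)  cross = 17·28.5 − 15.5·22.5 = 135.7500; (r_i+r_j)·cross = 32.5·135.7500 = 4411.8750
edge 5: (15.5,28.5)→(8.5,35.5)  cross = 15.5·35.5 − 8.5·28.5 = 308.0000; (r_i+r_j)·cross = 24·308.0000 = 7392.0000
edge 6: (8.5,35.5)→(3,37.5)  cross = 8.5·37.5 − 3·35.5 = 212.2500; (r_i+r_j)·cross = 11.5·212.2500 = 2440.8750
edge 7: (3,37.5)→(1,38)  cross = 3·38 − 1·37.5 = 76.5000; (r_i+r_j)·cross = 4·76.5000 = 306.0000
edge 8: (1,38)→(0.5,20.5)  cross = 1·20.5 − 0.5·38 = 1.5000; (r_i+r_j)·cross = 1.5·1.5000 = 2.2500
Σcross = 692.2500 → A = |Σcross|/2 = 346.1250 mm²
Σ(r_i+r_j)·cross = 18683.8750 → first moment M = |Σ|/6 = 3113.9792
R_c = M/A = 3113.9792/346.1250 = 8.9967 mm
θ = 186° = 3.246312 rad
V = θ·R_c·A = 3.246312·8.9967·346.1250 = 10108.949 mm³

Volume = 10108.949 mm³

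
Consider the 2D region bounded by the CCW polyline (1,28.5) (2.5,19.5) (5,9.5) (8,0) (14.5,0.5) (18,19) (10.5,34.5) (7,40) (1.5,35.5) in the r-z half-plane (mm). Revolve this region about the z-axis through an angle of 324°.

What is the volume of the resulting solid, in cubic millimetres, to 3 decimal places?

Volume = 22417.659 mm³

Profile (r,z), 9 vertices: (1,28.5) (2.5,19.5) (5,9.5) (8,0) (14.5,0.5) (18,19) (10.5,34.5) (7,40) (1.5,35.5)
edge 0: (1,28.5)→(2.5,19.5)  cross = 1·19.5 − 2.5·28.5 = -51.7500; (r_i+r_j)·cross = 3.5·-51.7500 = -181.1250
edge 1: (2.5,19.5)→(5,9.5)  cross = 2.5·9.5 − 5·19.5 = -73.7500; (r_i+r_j)·cross = 7.5·-73.7500 = -553.1250
edge 2: (5,9.5)→(8,0)  cross = 5·0 − 8·9.5 = -76.0000; (r_i+r_j)·cross = 13·-76.0000 = -988.0000
edge 3: (8,0)→(14.5,0.5)  cross = 8·0.5 − 14.5·0 = 4.0000; (r_i+r_j)·cross = 22.5·4.0000 = 90.0000
edge 4: (14.5,0.5)→(18,19)  cross = 14.5·19 − 18·0.5 = 266.5000; (r_i+r_j)·cross = 32.5·266.5000 = 8661.2500
edge 5: (18,19)→(10.5,34.5)  cross = 18·34.5 − 10.5·19 = 421.5000; (r_i+r_j)·cross = 28.5·421.5000 = 12012.7500
edge 6: (10.5,34.5)→(7,40)  cross = 10.5·40 − 7·34.5 = 178.5000; (r_i+r_j)·cross = 17.5·178.5000 = 3123.7500
edge 7: (7,40)→(1.5,35.5)  cross = 7·35.5 − 1.5·40 = 188.5000; (r_i+r_j)·cross = 8.5·188.5000 = 1602.2500
edge 8: (1.5,35.5)→(1,28.5)  cross = 1.5·28.5 − 1·35.5 = 7.2500; (r_i+r_j)·cross = 2.5·7.2500 = 18.1250
Σcross = 864.7500 → A = |Σcross|/2 = 432.3750 mm²
Σ(r_i+r_j)·cross = 23785.8750 → first moment M = |Σ|/6 = 3964.3125
R_c = M/A = 3964.3125/432.3750 = 9.1687 mm
θ = 324° = 5.654867 rad
V = θ·R_c·A = 5.654867·9.1687·432.3750 = 22417.659 mm³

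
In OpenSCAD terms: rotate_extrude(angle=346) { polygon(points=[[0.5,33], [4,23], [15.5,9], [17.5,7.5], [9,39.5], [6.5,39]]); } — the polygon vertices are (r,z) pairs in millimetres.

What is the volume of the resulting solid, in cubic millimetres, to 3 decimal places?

Volume = 11274.513 mm³

Profile (r,z), 6 vertices: (0.5,33) (4,23) (15.5,9) (17.5,7.5) (9,39.5) (6.5,39)
edge 0: (0.5,33)→(4,23)  cross = 0.5·23 − 4·33 = -120.5000; (r_i+r_j)·cross = 4.5·-120.5000 = -542.2500
edge 1: (4,23)→(15.5,9)  cross = 4·9 − 15.5·23 = -320.5000; (r_i+r_j)·cross = 19.5·-320.5000 = -6249.7500
edge 2: (15.5,9)→(17.5,7.5)  cross = 15.5·7.5 − 17.5·9 = -41.2500; (r_i+r_j)·cross = 33·-41.2500 = -1361.2500
edge 3: (17.5,7.5)→(9,39.5)  cross = 17.5·39.5 − 9·7.5 = 623.7500; (r_i+r_j)·cross = 26.5·623.7500 = 16529.3750
edge 4: (9,39.5)→(6.5,39)  cross = 9·39 − 6.5·39.5 = 94.2500; (r_i+r_j)·cross = 15.5·94.2500 = 1460.8750
edge 5: (6.5,39)→(0.5,33)  cross = 6.5·33 − 0.5·39 = 195.0000; (r_i+r_j)·cross = 7·195.0000 = 1365.0000
Σcross = 430.7500 → A = |Σcross|/2 = 215.3750 mm²
Σ(r_i+r_j)·cross = 11202.0000 → first moment M = |Σ|/6 = 1867.0000
R_c = M/A = 1867.0000/215.3750 = 8.6686 mm
θ = 346° = 6.038839 rad
V = θ·R_c·A = 6.038839·8.6686·215.3750 = 11274.513 mm³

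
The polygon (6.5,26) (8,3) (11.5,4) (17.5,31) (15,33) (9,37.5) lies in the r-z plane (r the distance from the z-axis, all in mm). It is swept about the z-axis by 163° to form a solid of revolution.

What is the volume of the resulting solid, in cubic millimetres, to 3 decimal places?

Profile (r,z), 6 vertices: (6.5,26) (8,3) (11.5,4) (17.5,31) (15,33) (9,37.5)
edge 0: (6.5,26)→(8,3)  cross = 6.5·3 − 8·26 = -188.5000; (r_i+r_j)·cross = 14.5·-188.5000 = -2733.2500
edge 1: (8,3)→(11.5,4)  cross = 8·4 − 11.5·3 = -2.5000; (r_i+r_j)·cross = 19.5·-2.5000 = -48.7500
edge 2: (11.5,4)→(17.5,31)  cross = 11.5·31 − 17.5·4 = 286.5000; (r_i+r_j)·cross = 29·286.5000 = 8308.5000
edge 3: (17.5,31)→(15,33)  cross = 17.5·33 − 15·31 = 112.5000; (r_i+r_j)·cross = 32.5·112.5000 = 3656.2500
edge 4: (15,33)→(9,37.5)  cross = 15·37.5 − 9·33 = 265.5000; (r_i+r_j)·cross = 24·265.5000 = 6372.0000
edge 5: (9,37.5)→(6.5,26)  cross = 9·26 − 6.5·37.5 = -9.7500; (r_i+r_j)·cross = 15.5·-9.7500 = -151.1250
Σcross = 463.7500 → A = |Σcross|/2 = 231.8750 mm²
Σ(r_i+r_j)·cross = 15403.6250 → first moment M = |Σ|/6 = 2567.2708
R_c = M/A = 2567.2708/231.8750 = 11.0718 mm
θ = 163° = 2.844887 rad
V = θ·R_c·A = 2.844887·11.0718·231.8750 = 7303.595 mm³

Volume = 7303.595 mm³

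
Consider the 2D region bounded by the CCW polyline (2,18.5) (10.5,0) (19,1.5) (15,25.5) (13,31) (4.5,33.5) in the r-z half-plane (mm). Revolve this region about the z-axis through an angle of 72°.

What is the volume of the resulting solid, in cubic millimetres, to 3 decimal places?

Profile (r,z), 6 vertices: (2,18.5) (10.5,0) (19,1.5) (15,25.5) (13,31) (4.5,33.5)
edge 0: (2,18.5)→(10.5,0)  cross = 2·0 − 10.5·18.5 = -194.2500; (r_i+r_j)·cross = 12.5·-194.2500 = -2428.1250
edge 1: (10.5,0)→(19,1.5)  cross = 10.5·1.5 − 19·0 = 15.7500; (r_i+r_j)·cross = 29.5·15.7500 = 464.6250
edge 2: (19,1.5)→(15,25.5)  cross = 19·25.5 − 15·1.5 = 462.0000; (r_i+r_j)·cross = 34·462.0000 = 15708.0000
edge 3: (15,25.5)→(13,31)  cross = 15·31 − 13·25.5 = 133.5000; (r_i+r_j)·cross = 28·133.5000 = 3738.0000
edge 4: (13,31)→(4.5,33.5)  cross = 13·33.5 − 4.5·31 = 296.0000; (r_i+r_j)·cross = 17.5·296.0000 = 5180.0000
edge 5: (4.5,33.5)→(2,18.5)  cross = 4.5·18.5 − 2·33.5 = 16.2500; (r_i+r_j)·cross = 6.5·16.2500 = 105.6250
Σcross = 729.2500 → A = |Σcross|/2 = 364.6250 mm²
Σ(r_i+r_j)·cross = 22768.1250 → first moment M = |Σ|/6 = 3794.6875
R_c = M/A = 3794.6875/364.6250 = 10.4071 mm
θ = 72° = 1.256637 rad
V = θ·R_c·A = 1.256637·10.4071·364.6250 = 4768.545 mm³

Volume = 4768.545 mm³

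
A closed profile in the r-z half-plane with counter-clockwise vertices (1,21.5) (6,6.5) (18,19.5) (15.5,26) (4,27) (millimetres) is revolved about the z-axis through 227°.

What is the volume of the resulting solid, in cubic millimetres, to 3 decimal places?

Profile (r,z), 5 vertices: (1,21.5) (6,6.5) (18,19.5) (15.5,26) (4,27)
edge 0: (1,21.5)→(6,6.5)  cross = 1·6.5 − 6·21.5 = -122.5000; (r_i+r_j)·cross = 7·-122.5000 = -857.5000
edge 1: (6,6.5)→(18,19.5)  cross = 6·19.5 − 18·6.5 = 0.0000; (r_i+r_j)·cross = 24·0.0000 = 0.0000
edge 2: (18,19.5)→(15.5,26)  cross = 18·26 − 15.5·19.5 = 165.7500; (r_i+r_j)·cross = 33.5·165.7500 = 5552.6250
edge 3: (15.5,26)→(4,27)  cross = 15.5·27 − 4·26 = 314.5000; (r_i+r_j)·cross = 19.5·314.5000 = 6132.7500
edge 4: (4,27)→(1,21.5)  cross = 4·21.5 − 1·27 = 59.0000; (r_i+r_j)·cross = 5·59.0000 = 295.0000
Σcross = 416.7500 → A = |Σcross|/2 = 208.3750 mm²
Σ(r_i+r_j)·cross = 11122.8750 → first moment M = |Σ|/6 = 1853.8125
R_c = M/A = 1853.8125/208.3750 = 8.8965 mm
θ = 227° = 3.961897 rad
V = θ·R_c·A = 3.961897·8.8965·208.3750 = 7344.615 mm³

Volume = 7344.615 mm³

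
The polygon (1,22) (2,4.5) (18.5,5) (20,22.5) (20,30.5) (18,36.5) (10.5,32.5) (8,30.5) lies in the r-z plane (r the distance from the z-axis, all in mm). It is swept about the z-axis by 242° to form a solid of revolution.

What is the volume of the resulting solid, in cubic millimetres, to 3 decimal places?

Profile (r,z), 8 vertices: (1,22) (2,4.5) (18.5,5) (20,22.5) (20,30.5) (18,36.5) (10.5,32.5) (8,30.5)
edge 0: (1,22)→(2,4.5)  cross = 1·4.5 − 2·22 = -39.5000; (r_i+r_j)·cross = 3·-39.5000 = -118.5000
edge 1: (2,4.5)→(18.5,5)  cross = 2·5 − 18.5·4.5 = -73.2500; (r_i+r_j)·cross = 20.5·-73.2500 = -1501.6250
edge 2: (18.5,5)→(20,22.5)  cross = 18.5·22.5 − 20·5 = 316.2500; (r_i+r_j)·cross = 38.5·316.2500 = 12175.6250
edge 3: (20,22.5)→(20,30.5)  cross = 20·30.5 − 20·22.5 = 160.0000; (r_i+r_j)·cross = 40·160.0000 = 6400.0000
edge 4: (20,30.5)→(18,36.5)  cross = 20·36.5 − 18·30.5 = 181.0000; (r_i+r_j)·cross = 38·181.0000 = 6878.0000
edge 5: (18,36.5)→(10.5,32.5)  cross = 18·32.5 − 10.5·36.5 = 201.7500; (r_i+r_j)·cross = 28.5·201.7500 = 5749.8750
edge 6: (10.5,32.5)→(8,30.5)  cross = 10.5·30.5 − 8·32.5 = 60.2500; (r_i+r_j)·cross = 18.5·60.2500 = 1114.6250
edge 7: (8,30.5)→(1,22)  cross = 8·22 − 1·30.5 = 145.5000; (r_i+r_j)·cross = 9·145.5000 = 1309.5000
Σcross = 952.0000 → A = |Σcross|/2 = 476.0000 mm²
Σ(r_i+r_j)·cross = 32007.5000 → first moment M = |Σ|/6 = 5334.5833
R_c = M/A = 5334.5833/476.0000 = 11.2071 mm
θ = 242° = 4.223697 rad
V = θ·R_c·A = 4.223697·11.2071·476.0000 = 22531.663 mm³

Volume = 22531.663 mm³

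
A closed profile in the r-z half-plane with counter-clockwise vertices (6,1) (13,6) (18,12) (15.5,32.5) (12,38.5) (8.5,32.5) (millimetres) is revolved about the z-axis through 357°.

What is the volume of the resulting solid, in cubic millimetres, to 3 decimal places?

Volume = 20311.712 mm³

Profile (r,z), 6 vertices: (6,1) (13,6) (18,12) (15.5,32.5) (12,38.5) (8.5,32.5)
edge 0: (6,1)→(13,6)  cross = 6·6 − 13·1 = 23.0000; (r_i+r_j)·cross = 19·23.0000 = 437.0000
edge 1: (13,6)→(18,12)  cross = 13·12 − 18·6 = 48.0000; (r_i+r_j)·cross = 31·48.0000 = 1488.0000
edge 2: (18,12)→(15.5,32.5)  cross = 18·32.5 − 15.5·12 = 399.0000; (r_i+r_j)·cross = 33.5·399.0000 = 13366.5000
edge 3: (15.5,32.5)→(12,38.5)  cross = 15.5·38.5 − 12·32.5 = 206.7500; (r_i+r_j)·cross = 27.5·206.7500 = 5685.6250
edge 4: (12,38.5)→(8.5,32.5)  cross = 12·32.5 − 8.5·38.5 = 62.7500; (r_i+r_j)·cross = 20.5·62.7500 = 1286.3750
edge 5: (8.5,32.5)→(6,1)  cross = 8.5·1 − 6·32.5 = -186.5000; (r_i+r_j)·cross = 14.5·-186.5000 = -2704.2500
Σcross = 553.0000 → A = |Σcross|/2 = 276.5000 mm²
Σ(r_i+r_j)·cross = 19559.2500 → first moment M = |Σ|/6 = 3259.8750
R_c = M/A = 3259.8750/276.5000 = 11.7898 mm
θ = 357° = 6.230825 rad
V = θ·R_c·A = 6.230825·11.7898·276.5000 = 20311.712 mm³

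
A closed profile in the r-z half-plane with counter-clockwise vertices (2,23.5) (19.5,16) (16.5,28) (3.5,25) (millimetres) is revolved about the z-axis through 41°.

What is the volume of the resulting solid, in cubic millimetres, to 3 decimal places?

Volume = 889.114 mm³

Profile (r,z), 4 vertices: (2,23.5) (19.5,16) (16.5,28) (3.5,25)
edge 0: (2,23.5)→(19.5,16)  cross = 2·16 − 19.5·23.5 = -426.2500; (r_i+r_j)·cross = 21.5·-426.2500 = -9164.3750
edge 1: (19.5,16)→(16.5,28)  cross = 19.5·28 − 16.5·16 = 282.0000; (r_i+r_j)·cross = 36·282.0000 = 10152.0000
edge 2: (16.5,28)→(3.5,25)  cross = 16.5·25 − 3.5·28 = 314.5000; (r_i+r_j)·cross = 20·314.5000 = 6290.0000
edge 3: (3.5,25)→(2,23.5)  cross = 3.5·23.5 − 2·25 = 32.2500; (r_i+r_j)·cross = 5.5·32.2500 = 177.3750
Σcross = 202.5000 → A = |Σcross|/2 = 101.2500 mm²
Σ(r_i+r_j)·cross = 7455.0000 → first moment M = |Σ|/6 = 1242.5000
R_c = M/A = 1242.5000/101.2500 = 12.2716 mm
θ = 41° = 0.715585 rad
V = θ·R_c·A = 0.715585·12.2716·101.2500 = 889.114 mm³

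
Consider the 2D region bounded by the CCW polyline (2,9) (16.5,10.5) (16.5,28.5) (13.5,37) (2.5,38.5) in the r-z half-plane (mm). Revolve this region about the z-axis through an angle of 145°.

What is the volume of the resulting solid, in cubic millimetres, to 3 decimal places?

Volume = 8775.508 mm³

Profile (r,z), 5 vertices: (2,9) (16.5,10.5) (16.5,28.5) (13.5,37) (2.5,38.5)
edge 0: (2,9)→(16.5,10.5)  cross = 2·10.5 − 16.5·9 = -127.5000; (r_i+r_j)·cross = 18.5·-127.5000 = -2358.7500
edge 1: (16.5,10.5)→(16.5,28.5)  cross = 16.5·28.5 − 16.5·10.5 = 297.0000; (r_i+r_j)·cross = 33·297.0000 = 9801.0000
edge 2: (16.5,28.5)→(13.5,37)  cross = 16.5·37 − 13.5·28.5 = 225.7500; (r_i+r_j)·cross = 30·225.7500 = 6772.5000
edge 3: (13.5,37)→(2.5,38.5)  cross = 13.5·38.5 − 2.5·37 = 427.2500; (r_i+r_j)·cross = 16·427.2500 = 6836.0000
edge 4: (2.5,38.5)→(2,9)  cross = 2.5·9 − 2·38.5 = -54.5000; (r_i+r_j)·cross = 4.5·-54.5000 = -245.2500
Σcross = 768.0000 → A = |Σcross|/2 = 384.0000 mm²
Σ(r_i+r_j)·cross = 20805.5000 → first moment M = |Σ|/6 = 3467.5833
R_c = M/A = 3467.5833/384.0000 = 9.0302 mm
θ = 145° = 2.530727 rad
V = θ·R_c·A = 2.530727·9.0302·384.0000 = 8775.508 mm³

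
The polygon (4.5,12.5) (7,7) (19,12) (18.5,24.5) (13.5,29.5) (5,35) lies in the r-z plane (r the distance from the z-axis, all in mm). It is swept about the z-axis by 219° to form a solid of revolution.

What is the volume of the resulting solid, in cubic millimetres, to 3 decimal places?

Profile (r,z), 6 vertices: (4.5,12.5) (7,7) (19,12) (18.5,24.5) (13.5,29.5) (5,35)
edge 0: (4.5,12.5)→(7,7)  cross = 4.5·7 − 7·12.5 = -56.0000; (r_i+r_j)·cross = 11.5·-56.0000 = -644.0000
edge 1: (7,7)→(19,12)  cross = 7·12 − 19·7 = -49.0000; (r_i+r_j)·cross = 26·-49.0000 = -1274.0000
edge 2: (19,12)→(18.5,24.5)  cross = 19·24.5 − 18.5·12 = 243.5000; (r_i+r_j)·cross = 37.5·243.5000 = 9131.2500
edge 3: (18.5,24.5)→(13.5,29.5)  cross = 18.5·29.5 − 13.5·24.5 = 215.0000; (r_i+r_j)·cross = 32·215.0000 = 6880.0000
edge 4: (13.5,29.5)→(5,35)  cross = 13.5·35 − 5·29.5 = 325.0000; (r_i+r_j)·cross = 18.5·325.0000 = 6012.5000
edge 5: (5,35)→(4.5,12.5)  cross = 5·12.5 − 4.5·35 = -95.0000; (r_i+r_j)·cross = 9.5·-95.0000 = -902.5000
Σcross = 583.5000 → A = |Σcross|/2 = 291.7500 mm²
Σ(r_i+r_j)·cross = 19203.2500 → first moment M = |Σ|/6 = 3200.5417
R_c = M/A = 3200.5417/291.7500 = 10.9702 mm
θ = 219° = 3.822271 rad
V = θ·R_c·A = 3.822271·10.9702·291.7500 = 12233.338 mm³

Volume = 12233.338 mm³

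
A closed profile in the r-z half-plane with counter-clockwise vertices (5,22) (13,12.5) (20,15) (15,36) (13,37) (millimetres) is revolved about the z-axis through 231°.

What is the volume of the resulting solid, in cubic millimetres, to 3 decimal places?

Volume = 10577.193 mm³

Profile (r,z), 5 vertices: (5,22) (13,12.5) (20,15) (15,36) (13,37)
edge 0: (5,22)→(13,12.5)  cross = 5·12.5 − 13·22 = -223.5000; (r_i+r_j)·cross = 18·-223.5000 = -4023.0000
edge 1: (13,12.5)→(20,15)  cross = 13·15 − 20·12.5 = -55.0000; (r_i+r_j)·cross = 33·-55.0000 = -1815.0000
edge 2: (20,15)→(15,36)  cross = 20·36 − 15·15 = 495.0000; (r_i+r_j)·cross = 35·495.0000 = 17325.0000
edge 3: (15,36)→(13,37)  cross = 15·37 − 13·36 = 87.0000; (r_i+r_j)·cross = 28·87.0000 = 2436.0000
edge 4: (13,37)→(5,22)  cross = 13·22 − 5·37 = 101.0000; (r_i+r_j)·cross = 18·101.0000 = 1818.0000
Σcross = 404.5000 → A = |Σcross|/2 = 202.2500 mm²
Σ(r_i+r_j)·cross = 15741.0000 → first moment M = |Σ|/6 = 2623.5000
R_c = M/A = 2623.5000/202.2500 = 12.9716 mm
θ = 231° = 4.031711 rad
V = θ·R_c·A = 4.031711·12.9716·202.2500 = 10577.193 mm³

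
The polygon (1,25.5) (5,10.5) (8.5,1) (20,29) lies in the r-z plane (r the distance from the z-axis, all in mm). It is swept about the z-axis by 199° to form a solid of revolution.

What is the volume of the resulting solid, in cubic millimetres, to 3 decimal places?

Profile (r,z), 4 vertices: (1,25.5) (5,10.5) (8.5,1) (20,29)
edge 0: (1,25.5)→(5,10.5)  cross = 1·10.5 − 5·25.5 = -117.0000; (r_i+r_j)·cross = 6·-117.0000 = -702.0000
edge 1: (5,10.5)→(8.5,1)  cross = 5·1 − 8.5·10.5 = -84.2500; (r_i+r_j)·cross = 13.5·-84.2500 = -1137.3750
edge 2: (8.5,1)→(20,29)  cross = 8.5·29 − 20·1 = 226.5000; (r_i+r_j)·cross = 28.5·226.5000 = 6455.2500
edge 3: (20,29)→(1,25.5)  cross = 20·25.5 − 1·29 = 481.0000; (r_i+r_j)·cross = 21·481.0000 = 10101.0000
Σcross = 506.2500 → A = |Σcross|/2 = 253.1250 mm²
Σ(r_i+r_j)·cross = 14716.8750 → first moment M = |Σ|/6 = 2452.8125
R_c = M/A = 2452.8125/253.1250 = 9.6901 mm
θ = 199° = 3.473205 rad
V = θ·R_c·A = 3.473205·9.6901·253.1250 = 8519.121 mm³

Volume = 8519.121 mm³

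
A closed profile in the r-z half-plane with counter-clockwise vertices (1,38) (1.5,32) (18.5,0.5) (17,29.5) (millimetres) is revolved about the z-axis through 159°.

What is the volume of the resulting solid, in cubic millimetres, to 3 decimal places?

Volume = 8455.591 mm³

Profile (r,z), 4 vertices: (1,38) (1.5,32) (18.5,0.5) (17,29.5)
edge 0: (1,38)→(1.5,32)  cross = 1·32 − 1.5·38 = -25.0000; (r_i+r_j)·cross = 2.5·-25.0000 = -62.5000
edge 1: (1.5,32)→(18.5,0.5)  cross = 1.5·0.5 − 18.5·32 = -591.2500; (r_i+r_j)·cross = 20·-591.2500 = -11825.0000
edge 2: (18.5,0.5)→(17,29.5)  cross = 18.5·29.5 − 17·0.5 = 537.2500; (r_i+r_j)·cross = 35.5·537.2500 = 19072.3750
edge 3: (17,29.5)→(1,38)  cross = 17·38 − 1·29.5 = 616.5000; (r_i+r_j)·cross = 18·616.5000 = 11097.0000
Σcross = 537.5000 → A = |Σcross|/2 = 268.7500 mm²
Σ(r_i+r_j)·cross = 18281.8750 → first moment M = |Σ|/6 = 3046.9792
R_c = M/A = 3046.9792/268.7500 = 11.3376 mm
θ = 159° = 2.775074 rad
V = θ·R_c·A = 2.775074·11.3376·268.7500 = 8455.591 mm³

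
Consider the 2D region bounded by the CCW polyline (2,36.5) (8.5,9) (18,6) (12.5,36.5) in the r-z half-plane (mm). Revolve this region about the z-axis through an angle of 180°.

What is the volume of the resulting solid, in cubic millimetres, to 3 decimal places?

Profile (r,z), 4 vertices: (2,36.5) (8.5,9) (18,6) (12.5,36.5)
edge 0: (2,36.5)→(8.5,9)  cross = 2·9 − 8.5·36.5 = -292.2500; (r_i+r_j)·cross = 10.5·-292.2500 = -3068.6250
edge 1: (8.5,9)→(18,6)  cross = 8.5·6 − 18·9 = -111.0000; (r_i+r_j)·cross = 26.5·-111.0000 = -2941.5000
edge 2: (18,6)→(12.5,36.5)  cross = 18·36.5 − 12.5·6 = 582.0000; (r_i+r_j)·cross = 30.5·582.0000 = 17751.0000
edge 3: (12.5,36.5)→(2,36.5)  cross = 12.5·36.5 − 2·36.5 = 383.2500; (r_i+r_j)·cross = 14.5·383.2500 = 5557.1250
Σcross = 562.0000 → A = |Σcross|/2 = 281.0000 mm²
Σ(r_i+r_j)·cross = 17298.0000 → first moment M = |Σ|/6 = 2883.0000
R_c = M/A = 2883.0000/281.0000 = 10.2598 mm
θ = 180° = 3.141593 rad
V = θ·R_c·A = 3.141593·10.2598·281.0000 = 9057.212 mm³

Volume = 9057.212 mm³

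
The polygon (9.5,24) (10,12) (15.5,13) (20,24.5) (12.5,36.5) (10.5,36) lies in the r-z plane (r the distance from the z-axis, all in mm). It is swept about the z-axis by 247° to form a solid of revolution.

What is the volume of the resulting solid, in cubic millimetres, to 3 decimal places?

Volume = 9967.845 mm³

Profile (r,z), 6 vertices: (9.5,24) (10,12) (15.5,13) (20,24.5) (12.5,36.5) (10.5,36)
edge 0: (9.5,24)→(10,12)  cross = 9.5·12 − 10·24 = -126.0000; (r_i+r_j)·cross = 19.5·-126.0000 = -2457.0000
edge 1: (10,12)→(15.5,13)  cross = 10·13 − 15.5·12 = -56.0000; (r_i+r_j)·cross = 25.5·-56.0000 = -1428.0000
edge 2: (15.5,13)→(20,24.5)  cross = 15.5·24.5 − 20·13 = 119.7500; (r_i+r_j)·cross = 35.5·119.7500 = 4251.1250
edge 3: (20,24.5)→(12.5,36.5)  cross = 20·36.5 − 12.5·24.5 = 423.7500; (r_i+r_j)·cross = 32.5·423.7500 = 13771.8750
edge 4: (12.5,36.5)→(10.5,36)  cross = 12.5·36 − 10.5·36.5 = 66.7500; (r_i+r_j)·cross = 23·66.7500 = 1535.2500
edge 5: (10.5,36)→(9.5,24)  cross = 10.5·24 − 9.5·36 = -90.0000; (r_i+r_j)·cross = 20·-90.0000 = -1800.0000
Σcross = 338.2500 → A = |Σcross|/2 = 169.1250 mm²
Σ(r_i+r_j)·cross = 13873.2500 → first moment M = |Σ|/6 = 2312.2083
R_c = M/A = 2312.2083/169.1250 = 13.6716 mm
θ = 247° = 4.310963 rad
V = θ·R_c·A = 4.310963·13.6716·169.1250 = 9967.845 mm³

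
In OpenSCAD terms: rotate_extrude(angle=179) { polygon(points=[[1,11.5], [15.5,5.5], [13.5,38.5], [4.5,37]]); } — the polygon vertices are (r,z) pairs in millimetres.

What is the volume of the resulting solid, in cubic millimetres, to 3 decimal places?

Volume = 9505.585 mm³

Profile (r,z), 4 vertices: (1,11.5) (15.5,5.5) (13.5,38.5) (4.5,37)
edge 0: (1,11.5)→(15.5,5.5)  cross = 1·5.5 − 15.5·11.5 = -172.7500; (r_i+r_j)·cross = 16.5·-172.7500 = -2850.3750
edge 1: (15.5,5.5)→(13.5,38.5)  cross = 15.5·38.5 − 13.5·5.5 = 522.5000; (r_i+r_j)·cross = 29·522.5000 = 15152.5000
edge 2: (13.5,38.5)→(4.5,37)  cross = 13.5·37 − 4.5·38.5 = 326.2500; (r_i+r_j)·cross = 18·326.2500 = 5872.5000
edge 3: (4.5,37)→(1,11.5)  cross = 4.5·11.5 − 1·37 = 14.7500; (r_i+r_j)·cross = 5.5·14.7500 = 81.1250
Σcross = 690.7500 → A = |Σcross|/2 = 345.3750 mm²
Σ(r_i+r_j)·cross = 18255.7500 → first moment M = |Σ|/6 = 3042.6250
R_c = M/A = 3042.6250/345.3750 = 8.8096 mm
θ = 179° = 3.124139 rad
V = θ·R_c·A = 3.124139·8.8096·345.3750 = 9505.585 mm³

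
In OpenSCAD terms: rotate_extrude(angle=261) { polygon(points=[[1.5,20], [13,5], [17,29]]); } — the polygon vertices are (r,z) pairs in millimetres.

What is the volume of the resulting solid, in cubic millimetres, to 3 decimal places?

Volume = 8035.566 mm³

Profile (r,z), 3 vertices: (1.5,20) (13,5) (17,29)
edge 0: (1.5,20)→(13,5)  cross = 1.5·5 − 13·20 = -252.5000; (r_i+r_j)·cross = 14.5·-252.5000 = -3661.2500
edge 1: (13,5)→(17,29)  cross = 13·29 − 17·5 = 292.0000; (r_i+r_j)·cross = 30·292.0000 = 8760.0000
edge 2: (17,29)→(1.5,20)  cross = 17·20 − 1.5·29 = 296.5000; (r_i+r_j)·cross = 18.5·296.5000 = 5485.2500
Σcross = 336.0000 → A = |Σcross|/2 = 168.0000 mm²
Σ(r_i+r_j)·cross = 10584.0000 → first moment M = |Σ|/6 = 1764.0000
R_c = M/A = 1764.0000/168.0000 = 10.5000 mm
θ = 261° = 4.555309 rad
V = θ·R_c·A = 4.555309·10.5000·168.0000 = 8035.566 mm³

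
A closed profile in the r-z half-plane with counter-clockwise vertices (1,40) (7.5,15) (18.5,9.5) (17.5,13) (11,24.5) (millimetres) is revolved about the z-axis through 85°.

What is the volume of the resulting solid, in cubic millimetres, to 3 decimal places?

Volume = 1982.460 mm³

Profile (r,z), 5 vertices: (1,40) (7.5,15) (18.5,9.5) (17.5,13) (11,24.5)
edge 0: (1,40)→(7.5,15)  cross = 1·15 − 7.5·40 = -285.0000; (r_i+r_j)·cross = 8.5·-285.0000 = -2422.5000
edge 1: (7.5,15)→(18.5,9.5)  cross = 7.5·9.5 − 18.5·15 = -206.2500; (r_i+r_j)·cross = 26·-206.2500 = -5362.5000
edge 2: (18.5,9.5)→(17.5,13)  cross = 18.5·13 − 17.5·9.5 = 74.2500; (r_i+r_j)·cross = 36·74.2500 = 2673.0000
edge 3: (17.5,13)→(11,24.5)  cross = 17.5·24.5 − 11·13 = 285.7500; (r_i+r_j)·cross = 28.5·285.7500 = 8143.8750
edge 4: (11,24.5)→(1,40)  cross = 11·40 − 1·24.5 = 415.5000; (r_i+r_j)·cross = 12·415.5000 = 4986.0000
Σcross = 284.2500 → A = |Σcross|/2 = 142.1250 mm²
Σ(r_i+r_j)·cross = 8017.8750 → first moment M = |Σ|/6 = 1336.3125
R_c = M/A = 1336.3125/142.1250 = 9.4024 mm
θ = 85° = 1.483530 rad
V = θ·R_c·A = 1.483530·9.4024·142.1250 = 1982.460 mm³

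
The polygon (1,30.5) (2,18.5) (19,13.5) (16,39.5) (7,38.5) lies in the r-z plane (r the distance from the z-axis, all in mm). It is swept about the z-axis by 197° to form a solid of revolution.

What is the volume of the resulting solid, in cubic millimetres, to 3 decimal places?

Profile (r,z), 5 vertices: (1,30.5) (2,18.5) (19,13.5) (16,39.5) (7,38.5)
edge 0: (1,30.5)→(2,18.5)  cross = 1·18.5 − 2·30.5 = -42.5000; (r_i+r_j)·cross = 3·-42.5000 = -127.5000
edge 1: (2,18.5)→(19,13.5)  cross = 2·13.5 − 19·18.5 = -324.5000; (r_i+r_j)·cross = 21·-324.5000 = -6814.5000
edge 2: (19,13.5)→(16,39.5)  cross = 19·39.5 − 16·13.5 = 534.5000; (r_i+r_j)·cross = 35·534.5000 = 18707.5000
edge 3: (16,39.5)→(7,38.5)  cross = 16·38.5 − 7·39.5 = 339.5000; (r_i+r_j)·cross = 23·339.5000 = 7808.5000
edge 4: (7,38.5)→(1,30.5)  cross = 7·30.5 − 1·38.5 = 175.0000; (r_i+r_j)·cross = 8·175.0000 = 1400.0000
Σcross = 682.0000 → A = |Σcross|/2 = 341.0000 mm²
Σ(r_i+r_j)·cross = 20974.0000 → first moment M = |Σ|/6 = 3495.6667
R_c = M/A = 3495.6667/341.0000 = 10.2512 mm
θ = 197° = 3.438299 rad
V = θ·R_c·A = 3.438299·10.2512·341.0000 = 12019.146 mm³

Volume = 12019.146 mm³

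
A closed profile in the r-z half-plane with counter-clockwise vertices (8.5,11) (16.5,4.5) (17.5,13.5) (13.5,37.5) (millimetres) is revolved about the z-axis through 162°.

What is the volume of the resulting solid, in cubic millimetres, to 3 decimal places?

Volume = 5778.920 mm³

Profile (r,z), 4 vertices: (8.5,11) (16.5,4.5) (17.5,13.5) (13.5,37.5)
edge 0: (8.5,11)→(16.5,4.5)  cross = 8.5·4.5 − 16.5·11 = -143.2500; (r_i+r_j)·cross = 25·-143.2500 = -3581.2500
edge 1: (16.5,4.5)→(17.5,13.5)  cross = 16.5·13.5 − 17.5·4.5 = 144.0000; (r_i+r_j)·cross = 34·144.0000 = 4896.0000
edge 2: (17.5,13.5)→(13.5,37.5)  cross = 17.5·37.5 − 13.5·13.5 = 474.0000; (r_i+r_j)·cross = 31·474.0000 = 14694.0000
edge 3: (13.5,37.5)→(8.5,11)  cross = 13.5·11 − 8.5·37.5 = -170.2500; (r_i+r_j)·cross = 22·-170.2500 = -3745.5000
Σcross = 304.5000 → A = |Σcross|/2 = 152.2500 mm²
Σ(r_i+r_j)·cross = 12263.2500 → first moment M = |Σ|/6 = 2043.8750
R_c = M/A = 2043.8750/152.2500 = 13.4245 mm
θ = 162° = 2.827433 rad
V = θ·R_c·A = 2.827433·13.4245·152.2500 = 5778.920 mm³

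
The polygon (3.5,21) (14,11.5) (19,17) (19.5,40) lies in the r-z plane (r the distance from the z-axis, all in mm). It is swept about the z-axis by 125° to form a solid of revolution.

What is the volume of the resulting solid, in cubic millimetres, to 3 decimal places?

Volume = 6871.734 mm³

Profile (r,z), 4 vertices: (3.5,21) (14,11.5) (19,17) (19.5,40)
edge 0: (3.5,21)→(14,11.5)  cross = 3.5·11.5 − 14·21 = -253.7500; (r_i+r_j)·cross = 17.5·-253.7500 = -4440.6250
edge 1: (14,11.5)→(19,17)  cross = 14·17 − 19·11.5 = 19.5000; (r_i+r_j)·cross = 33·19.5000 = 643.5000
edge 2: (19,17)→(19.5,40)  cross = 19·40 − 19.5·17 = 428.5000; (r_i+r_j)·cross = 38.5·428.5000 = 16497.2500
edge 3: (19.5,40)→(3.5,21)  cross = 19.5·21 − 3.5·40 = 269.5000; (r_i+r_j)·cross = 23·269.5000 = 6198.5000
Σcross = 463.7500 → A = |Σcross|/2 = 231.8750 mm²
Σ(r_i+r_j)·cross = 18898.6250 → first moment M = |Σ|/6 = 3149.7708
R_c = M/A = 3149.7708/231.8750 = 13.5839 mm
θ = 125° = 2.181662 rad
V = θ·R_c·A = 2.181662·13.5839·231.8750 = 6871.734 mm³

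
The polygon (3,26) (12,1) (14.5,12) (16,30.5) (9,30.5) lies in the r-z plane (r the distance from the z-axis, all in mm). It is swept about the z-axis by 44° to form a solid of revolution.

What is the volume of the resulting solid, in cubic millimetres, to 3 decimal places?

Volume = 1724.916 mm³

Profile (r,z), 5 vertices: (3,26) (12,1) (14.5,12) (16,30.5) (9,30.5)
edge 0: (3,26)→(12,1)  cross = 3·1 − 12·26 = -309.0000; (r_i+r_j)·cross = 15·-309.0000 = -4635.0000
edge 1: (12,1)→(14.5,12)  cross = 12·12 − 14.5·1 = 129.5000; (r_i+r_j)·cross = 26.5·129.5000 = 3431.7500
edge 2: (14.5,12)→(16,30.5)  cross = 14.5·30.5 − 16·12 = 250.2500; (r_i+r_j)·cross = 30.5·250.2500 = 7632.6250
edge 3: (16,30.5)→(9,30.5)  cross = 16·30.5 − 9·30.5 = 213.5000; (r_i+r_j)·cross = 25·213.5000 = 5337.5000
edge 4: (9,30.5)→(3,26)  cross = 9·26 − 3·30.5 = 142.5000; (r_i+r_j)·cross = 12·142.5000 = 1710.0000
Σcross = 426.7500 → A = |Σcross|/2 = 213.3750 mm²
Σ(r_i+r_j)·cross = 13476.8750 → first moment M = |Σ|/6 = 2246.1458
R_c = M/A = 2246.1458/213.3750 = 10.5268 mm
θ = 44° = 0.767945 rad
V = θ·R_c·A = 0.767945·10.5268·213.3750 = 1724.916 mm³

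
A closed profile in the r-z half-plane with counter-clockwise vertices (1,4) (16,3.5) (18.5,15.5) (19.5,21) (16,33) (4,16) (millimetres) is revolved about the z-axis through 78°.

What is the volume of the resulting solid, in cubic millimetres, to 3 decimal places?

Volume = 4984.239 mm³

Profile (r,z), 6 vertices: (1,4) (16,3.5) (18.5,15.5) (19.5,21) (16,33) (4,16)
edge 0: (1,4)→(16,3.5)  cross = 1·3.5 − 16·4 = -60.5000; (r_i+r_j)·cross = 17·-60.5000 = -1028.5000
edge 1: (16,3.5)→(18.5,15.5)  cross = 16·15.5 − 18.5·3.5 = 183.2500; (r_i+r_j)·cross = 34.5·183.2500 = 6322.1250
edge 2: (18.5,15.5)→(19.5,21)  cross = 18.5·21 − 19.5·15.5 = 86.2500; (r_i+r_j)·cross = 38·86.2500 = 3277.5000
edge 3: (19.5,21)→(16,33)  cross = 19.5·33 − 16·21 = 307.5000; (r_i+r_j)·cross = 35.5·307.5000 = 10916.2500
edge 4: (16,33)→(4,16)  cross = 16·16 − 4·33 = 124.0000; (r_i+r_j)·cross = 20·124.0000 = 2480.0000
edge 5: (4,16)→(1,4)  cross = 4·4 − 1·16 = 0.0000; (r_i+r_j)·cross = 5·0.0000 = 0.0000
Σcross = 640.5000 → A = |Σcross|/2 = 320.2500 mm²
Σ(r_i+r_j)·cross = 21967.3750 → first moment M = |Σ|/6 = 3661.2292
R_c = M/A = 3661.2292/320.2500 = 11.4324 mm
θ = 78° = 1.361357 rad
V = θ·R_c·A = 1.361357·11.4324·320.2500 = 4984.239 mm³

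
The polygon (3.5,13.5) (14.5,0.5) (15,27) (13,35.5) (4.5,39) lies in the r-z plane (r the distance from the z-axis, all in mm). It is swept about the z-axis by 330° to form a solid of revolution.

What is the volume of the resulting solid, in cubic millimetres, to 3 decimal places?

Profile (r,z), 5 vertices: (3.5,13.5) (14.5,0.5) (15,27) (13,35.5) (4.5,39)
edge 0: (3.5,13.5)→(14.5,0.5)  cross = 3.5·0.5 − 14.5·13.5 = -194.0000; (r_i+r_j)·cross = 18·-194.0000 = -3492.0000
edge 1: (14.5,0.5)→(15,27)  cross = 14.5·27 − 15·0.5 = 384.0000; (r_i+r_j)·cross = 29.5·384.0000 = 11328.0000
edge 2: (15,27)→(13,35.5)  cross = 15·35.5 − 13·27 = 181.5000; (r_i+r_j)·cross = 28·181.5000 = 5082.0000
edge 3: (13,35.5)→(4.5,39)  cross = 13·39 − 4.5·35.5 = 347.2500; (r_i+r_j)·cross = 17.5·347.2500 = 6076.8750
edge 4: (4.5,39)→(3.5,13.5)  cross = 4.5·13.5 − 3.5·39 = -75.7500; (r_i+r_j)·cross = 8·-75.7500 = -606.0000
Σcross = 643.0000 → A = |Σcross|/2 = 321.5000 mm²
Σ(r_i+r_j)·cross = 18388.8750 → first moment M = |Σ|/6 = 3064.8125
R_c = M/A = 3064.8125/321.5000 = 9.5329 mm
θ = 330° = 5.759587 rad
V = θ·R_c·A = 5.759587·9.5329·321.5000 = 17652.053 mm³

Volume = 17652.053 mm³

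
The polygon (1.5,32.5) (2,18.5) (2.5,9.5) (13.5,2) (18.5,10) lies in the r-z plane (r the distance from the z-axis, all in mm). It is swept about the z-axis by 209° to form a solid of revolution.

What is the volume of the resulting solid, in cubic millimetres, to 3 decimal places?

Profile (r,z), 5 vertices: (1.5,32.5) (2,18.5) (2.5,9.5) (13.5,2) (18.5,10)
edge 0: (1.5,32.5)→(2,18.5)  cross = 1.5·18.5 − 2·32.5 = -37.2500; (r_i+r_j)·cross = 3.5·-37.2500 = -130.3750
edge 1: (2,18.5)→(2.5,9.5)  cross = 2·9.5 − 2.5·18.5 = -27.2500; (r_i+r_j)·cross = 4.5·-27.2500 = -122.6250
edge 2: (2.5,9.5)→(13.5,2)  cross = 2.5·2 − 13.5·9.5 = -123.2500; (r_i+r_j)·cross = 16·-123.2500 = -1972.0000
edge 3: (13.5,2)→(18.5,10)  cross = 13.5·10 − 18.5·2 = 98.0000; (r_i+r_j)·cross = 32·98.0000 = 3136.0000
edge 4: (18.5,10)→(1.5,32.5)  cross = 18.5·32.5 − 1.5·10 = 586.2500; (r_i+r_j)·cross = 20·586.2500 = 11725.0000
Σcross = 496.5000 → A = |Σcross|/2 = 248.2500 mm²
Σ(r_i+r_j)·cross = 12636.0000 → first moment M = |Σ|/6 = 2106.0000
R_c = M/A = 2106.0000/248.2500 = 8.4834 mm
θ = 209° = 3.647738 rad
V = θ·R_c·A = 3.647738·8.4834·248.2500 = 7682.137 mm³

Volume = 7682.137 mm³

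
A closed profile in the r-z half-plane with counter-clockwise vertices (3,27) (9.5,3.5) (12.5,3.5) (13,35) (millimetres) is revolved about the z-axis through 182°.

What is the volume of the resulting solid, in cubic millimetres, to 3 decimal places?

Profile (r,z), 4 vertices: (3,27) (9.5,3.5) (12.5,3.5) (13,35)
edge 0: (3,27)→(9.5,3.5)  cross = 3·3.5 − 9.5·27 = -246.0000; (r_i+r_j)·cross = 12.5·-246.0000 = -3075.0000
edge 1: (9.5,3.5)→(12.5,3.5)  cross = 9.5·3.5 − 12.5·3.5 = -10.5000; (r_i+r_j)·cross = 22·-10.5000 = -231.0000
edge 2: (12.5,3.5)→(13,35)  cross = 12.5·35 − 13·3.5 = 392.0000; (r_i+r_j)·cross = 25.5·392.0000 = 9996.0000
edge 3: (13,35)→(3,27)  cross = 13·27 − 3·35 = 246.0000; (r_i+r_j)·cross = 16·246.0000 = 3936.0000
Σcross = 381.5000 → A = |Σcross|/2 = 190.7500 mm²
Σ(r_i+r_j)·cross = 10626.0000 → first moment M = |Σ|/6 = 1771.0000
R_c = M/A = 1771.0000/190.7500 = 9.2844 mm
θ = 182° = 3.176499 rad
V = θ·R_c·A = 3.176499·9.2844·190.7500 = 5625.580 mm³

Volume = 5625.580 mm³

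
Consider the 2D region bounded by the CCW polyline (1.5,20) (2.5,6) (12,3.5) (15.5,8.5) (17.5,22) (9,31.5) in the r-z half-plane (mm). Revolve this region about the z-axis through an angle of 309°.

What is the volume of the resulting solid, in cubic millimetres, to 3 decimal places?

Profile (r,z), 6 vertices: (1.5,20) (2.5,6) (12,3.5) (15.5,8.5) (17.5,22) (9,31.5)
edge 0: (1.5,20)→(2.5,6)  cross = 1.5·6 − 2.5·20 = -41.0000; (r_i+r_j)·cross = 4·-41.0000 = -164.0000
edge 1: (2.5,6)→(12,3.5)  cross = 2.5·3.5 − 12·6 = -63.2500; (r_i+r_j)·cross = 14.5·-63.2500 = -917.1250
edge 2: (12,3.5)→(15.5,8.5)  cross = 12·8.5 − 15.5·3.5 = 47.7500; (r_i+r_j)·cross = 27.5·47.7500 = 1313.1250
edge 3: (15.5,8.5)→(17.5,22)  cross = 15.5·22 − 17.5·8.5 = 192.2500; (r_i+r_j)·cross = 33·192.2500 = 6344.2500
edge 4: (17.5,22)→(9,31.5)  cross = 17.5·31.5 − 9·22 = 353.2500; (r_i+r_j)·cross = 26.5·353.2500 = 9361.1250
edge 5: (9,31.5)→(1.5,20)  cross = 9·20 − 1.5·31.5 = 132.7500; (r_i+r_j)·cross = 10.5·132.7500 = 1393.8750
Σcross = 621.7500 → A = |Σcross|/2 = 310.8750 mm²
Σ(r_i+r_j)·cross = 17331.2500 → first moment M = |Σ|/6 = 2888.5417
R_c = M/A = 2888.5417/310.8750 = 9.2916 mm
θ = 309° = 5.393067 rad
V = θ·R_c·A = 5.393067·9.2916·310.8750 = 15578.100 mm³

Volume = 15578.100 mm³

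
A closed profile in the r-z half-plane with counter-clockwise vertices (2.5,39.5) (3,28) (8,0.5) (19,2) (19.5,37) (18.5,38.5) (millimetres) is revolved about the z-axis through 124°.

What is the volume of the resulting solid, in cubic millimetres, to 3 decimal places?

Profile (r,z), 6 vertices: (2.5,39.5) (3,28) (8,0.5) (19,2) (19.5,37) (18.5,38.5)
edge 0: (2.5,39.5)→(3,28)  cross = 2.5·28 − 3·39.5 = -48.5000; (r_i+r_j)·cross = 5.5·-48.5000 = -266.7500
edge 1: (3,28)→(8,0.5)  cross = 3·0.5 − 8·28 = -222.5000; (r_i+r_j)·cross = 11·-222.5000 = -2447.5000
edge 2: (8,0.5)→(19,2)  cross = 8·2 − 19·0.5 = 6.5000; (r_i+r_j)·cross = 27·6.5000 = 175.5000
edge 3: (19,2)→(19.5,37)  cross = 19·37 − 19.5·2 = 664.0000; (r_i+r_j)·cross = 38.5·664.0000 = 25564.0000
edge 4: (19.5,37)→(18.5,38.5)  cross = 19.5·38.5 − 18.5·37 = 66.2500; (r_i+r_j)·cross = 38·66.2500 = 2517.5000
edge 5: (18.5,38.5)→(2.5,39.5)  cross = 18.5·39.5 − 2.5·38.5 = 634.5000; (r_i+r_j)·cross = 21·634.5000 = 13324.5000
Σcross = 1100.2500 → A = |Σcross|/2 = 550.1250 mm²
Σ(r_i+r_j)·cross = 38867.2500 → first moment M = |Σ|/6 = 6477.8750
R_c = M/A = 6477.8750/550.1250 = 11.7753 mm
θ = 124° = 2.164208 rad
V = θ·R_c·A = 2.164208·11.7753·550.1250 = 14019.471 mm³

Volume = 14019.471 mm³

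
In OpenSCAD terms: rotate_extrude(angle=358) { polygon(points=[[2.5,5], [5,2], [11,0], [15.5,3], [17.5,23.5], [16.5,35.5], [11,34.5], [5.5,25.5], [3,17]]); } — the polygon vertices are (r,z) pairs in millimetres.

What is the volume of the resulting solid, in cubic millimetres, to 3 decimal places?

Profile (r,z), 9 vertices: (2.5,5) (5,2) (11,0) (15.5,3) (17.5,23.5) (16.5,35.5) (11,34.5) (5.5,25.5) (3,17)
edge 0: (2.5,5)→(5,2)  cross = 2.5·2 − 5·5 = -20.0000; (r_i+r_j)·cross = 7.5·-20.0000 = -150.0000
edge 1: (5,2)→(11,0)  cross = 5·0 − 11·2 = -22.0000; (r_i+r_j)·cross = 16·-22.0000 = -352.0000
edge 2: (11,0)→(15.5,3)  cross = 11·3 − 15.5·0 = 33.0000; (r_i+r_j)·cross = 26.5·33.0000 = 874.5000
edge 3: (15.5,3)→(17.5,23.5)  cross = 15.5·23.5 − 17.5·3 = 311.7500; (r_i+r_j)·cross = 33·311.7500 = 10287.7500
edge 4: (17.5,23.5)→(16.5,35.5)  cross = 17.5·35.5 − 16.5·23.5 = 233.5000; (r_i+r_j)·cross = 34·233.5000 = 7939.0000
edge 5: (16.5,35.5)→(11,34.5)  cross = 16.5·34.5 − 11·35.5 = 178.7500; (r_i+r_j)·cross = 27.5·178.7500 = 4915.6250
edge 6: (11,34.5)→(5.5,25.5)  cross = 11·25.5 − 5.5·34.5 = 90.7500; (r_i+r_j)·cross = 16.5·90.7500 = 1497.3750
edge 7: (5.5,25.5)→(3,17)  cross = 5.5·17 − 3·25.5 = 17.0000; (r_i+r_j)·cross = 8.5·17.0000 = 144.5000
edge 8: (3,17)→(2.5,5)  cross = 3·5 − 2.5·17 = -27.5000; (r_i+r_j)·cross = 5.5·-27.5000 = -151.2500
Σcross = 795.2500 → A = |Σcross|/2 = 397.6250 mm²
Σ(r_i+r_j)·cross = 25005.5000 → first moment M = |Σ|/6 = 4167.5833
R_c = M/A = 4167.5833/397.6250 = 10.4812 mm
θ = 358° = 6.248279 rad
V = θ·R_c·A = 6.248279·10.4812·397.6250 = 26040.222 mm³

Volume = 26040.222 mm³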